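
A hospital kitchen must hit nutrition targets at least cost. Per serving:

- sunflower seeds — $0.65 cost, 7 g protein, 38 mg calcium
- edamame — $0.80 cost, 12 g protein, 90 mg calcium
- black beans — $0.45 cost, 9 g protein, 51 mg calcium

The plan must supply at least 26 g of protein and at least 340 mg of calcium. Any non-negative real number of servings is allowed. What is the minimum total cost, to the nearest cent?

$3.00

sunflower seeds only: max(26/7, 340/38) = 8.947 servings → $5.82.
edamame only: max(26/12, 340/90) = 3.778 servings → $3.02.
black beans only: max(26/9, 340/51) = 6.667 servings → $3.00.
sunflower seeds + edamame: the both-tight solution has a negative serving — not a feasible corner.
sunflower seeds + black beans: intersection lies outside the first quadrant.
edamame + black beans: the both-tight solution has a negative serving — not a feasible corner.
Cheapest feasible corner: $3.00.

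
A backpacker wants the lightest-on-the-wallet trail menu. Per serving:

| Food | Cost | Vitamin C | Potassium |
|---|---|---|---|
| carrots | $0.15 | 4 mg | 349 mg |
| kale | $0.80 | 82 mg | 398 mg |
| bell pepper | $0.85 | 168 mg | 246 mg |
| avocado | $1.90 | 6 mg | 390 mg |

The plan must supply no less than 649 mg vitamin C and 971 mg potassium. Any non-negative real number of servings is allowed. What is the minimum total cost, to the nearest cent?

carrots only: max(649/4, 971/349) = 162.2 servings → $24.34.
kale only: max(649/82, 971/398) = 7.915 servings → $6.33.
bell pepper only: max(649/168, 971/246) = 3.947 servings → $3.36.
avocado only: max(649/6, 971/390) = 108.2 servings → $205.52.
carrots + kale: the both-tight solution has a negative serving — not a feasible corner.
carrots + bell pepper with both tight: 0.06026 servings and 3.862 servings → $3.29.
carrots + avocado with both targets exact would need a negative amount; discard.
kale + bell pepper with both tight: 0.0744 servings and 3.827 servings → $3.31.
kale + avocado with both targets exact would need a negative amount; discard.
bell pepper + avocado with both tight: 3.861 servings and 0.05424 servings → $3.39.
The minimum over all feasible corners is $3.29.

$3.29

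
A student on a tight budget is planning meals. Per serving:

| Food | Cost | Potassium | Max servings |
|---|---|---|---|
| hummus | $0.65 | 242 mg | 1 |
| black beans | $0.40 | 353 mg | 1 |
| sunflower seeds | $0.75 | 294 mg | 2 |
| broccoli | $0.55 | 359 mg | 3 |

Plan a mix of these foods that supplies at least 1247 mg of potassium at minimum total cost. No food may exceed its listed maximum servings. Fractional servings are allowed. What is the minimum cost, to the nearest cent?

Cost per mg of potassium: black beans $0.0011, broccoli $0.0015, sunflower seeds $0.0026, hummus $0.0027.
Take 1 serving of black beans: +353.0 mg potassium for $0.40 (total $0.40, still need 894.0 mg).
Take 2.49 servings of broccoli: +894.0 mg potassium for $1.37 (total $1.77, still need 0.0 mg).
Filling from the cheapest source first is optimal under one linear minimum: $1.77.

$1.77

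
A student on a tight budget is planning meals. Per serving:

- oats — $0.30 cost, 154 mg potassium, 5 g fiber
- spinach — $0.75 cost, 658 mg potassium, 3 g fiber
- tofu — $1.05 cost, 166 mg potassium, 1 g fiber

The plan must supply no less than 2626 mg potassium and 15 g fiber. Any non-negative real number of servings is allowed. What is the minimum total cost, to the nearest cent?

$3.08

The cheapest plan sits at a corner of the feasible region — with two constraints it uses at most two foods.
oats only: max(2626/154, 15/5) = 17.05 servings → $5.12.
spinach only: max(2626/658, 15/3) = 5 servings → $3.75.
tofu only: max(2626/166, 15/1) = 15.82 servings → $16.61.
oats + spinach with both tight: 0.7044 servings and 3.826 servings → $3.08.
oats + tofu: the both-tight solution has a negative serving — not a feasible corner.
spinach + tofu with both tight: 0.85 servings and 12.45 servings → $13.71.
Cheapest feasible corner: $3.08.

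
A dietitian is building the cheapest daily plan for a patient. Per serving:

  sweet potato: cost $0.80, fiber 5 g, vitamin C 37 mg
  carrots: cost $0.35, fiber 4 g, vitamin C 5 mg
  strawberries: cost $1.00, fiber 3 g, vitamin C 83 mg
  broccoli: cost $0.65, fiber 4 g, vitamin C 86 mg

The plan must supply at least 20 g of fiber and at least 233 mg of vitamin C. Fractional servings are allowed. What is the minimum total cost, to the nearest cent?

An LP optimum is at a vertex; with two nutrient constraints at most two foods are used. Check each candidate.
sweet potato only: max(20/5, 233/37) = 6.297 servings → $5.04.
carrots only: max(20/4, 233/5) = 46.6 servings → $16.31.
strawberries only: max(20/3, 233/83) = 6.667 servings → $6.67.
broccoli only: max(20/4, 233/86) = 5 servings → $3.25.
sweet potato + carrots: intersection lies outside the first quadrant.
sweet potato + strawberries with both tight: 3.161 servings and 1.398 servings → $3.93.
sweet potato + broccoli with both tight: 2.794 servings and 1.507 servings → $3.22.
carrots + strawberries with both tight: 3.032 servings and 2.625 servings → $3.69.
carrots + broccoli with both tight: 2.432 servings and 2.568 servings → $2.52.
strawberries + broccoli: intersection lies outside the first quadrant.
So the least-cost plan costs $2.52.

$2.52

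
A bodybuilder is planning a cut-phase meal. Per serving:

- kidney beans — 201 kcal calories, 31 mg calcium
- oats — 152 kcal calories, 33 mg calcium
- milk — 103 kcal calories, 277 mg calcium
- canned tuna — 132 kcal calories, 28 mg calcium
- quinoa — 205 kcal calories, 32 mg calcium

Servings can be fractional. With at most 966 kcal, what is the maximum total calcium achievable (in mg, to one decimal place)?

2597.9 mg

Calcium per kcal: milk 2.689, oats 0.2171, canned tuna 0.2121, quinoa 0.1561, kidney beans 0.1542.
With no serving limits, spend the whole calories allowance on milk: 966 kcal / 103 kcal × 277 mg = 2597.9 mg.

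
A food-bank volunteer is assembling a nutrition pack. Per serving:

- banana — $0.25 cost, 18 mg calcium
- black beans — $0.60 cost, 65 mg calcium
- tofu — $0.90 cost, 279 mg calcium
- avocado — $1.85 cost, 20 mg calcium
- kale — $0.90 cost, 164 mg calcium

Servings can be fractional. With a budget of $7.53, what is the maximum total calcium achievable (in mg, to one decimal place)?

2334.3 mg

Calcium per dollar: tofu 310, kale 182.2, black beans 108.3, banana 72, avocado 10.81.
With no serving limits, spend the whole cost allowance on tofu: $7.53 / $0.90 × 279 mg = 2334.3 mg.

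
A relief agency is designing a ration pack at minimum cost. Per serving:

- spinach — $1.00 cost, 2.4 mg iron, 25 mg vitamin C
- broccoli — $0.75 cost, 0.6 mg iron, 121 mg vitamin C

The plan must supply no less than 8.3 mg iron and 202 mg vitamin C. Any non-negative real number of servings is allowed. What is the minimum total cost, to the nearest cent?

$3.96

Two binding constraints pin down two serving amounts, so the optimal mix uses at most two foods. The candidates are each food alone (scaled to the tighter of iron/vitamin C) and each pair with both constraints tight.
spinach only: max(8.3/2.4, 202/25) = 8.08 servings → $8.08.
broccoli only: max(8.3/0.6, 202/121) = 13.83 servings → $10.38.
spinach + broccoli with both tight: 3.207 servings and 1.007 servings → $3.96.
Cheapest feasible corner: $3.96.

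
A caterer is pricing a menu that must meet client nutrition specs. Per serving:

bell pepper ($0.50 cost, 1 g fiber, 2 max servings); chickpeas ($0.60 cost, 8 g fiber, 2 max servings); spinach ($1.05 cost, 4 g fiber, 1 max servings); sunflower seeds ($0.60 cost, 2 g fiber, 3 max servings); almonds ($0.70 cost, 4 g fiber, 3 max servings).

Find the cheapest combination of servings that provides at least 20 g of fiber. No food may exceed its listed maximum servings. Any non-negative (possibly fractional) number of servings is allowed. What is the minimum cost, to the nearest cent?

Cost per g of fiber: chickpeas $0.0750, almonds $0.1750, spinach $0.2625, sunflower seeds $0.3000, bell pepper $0.5000.
Take 2 servings of chickpeas: +16.0 g fiber for $1.20 (total $1.20, still need 4.0 g).
Take 1 serving of almonds: +4.0 g fiber for $0.70 (total $1.90, still need 0.0 g).
Filling from the cheapest source first is optimal under one linear minimum: $1.90.

$1.90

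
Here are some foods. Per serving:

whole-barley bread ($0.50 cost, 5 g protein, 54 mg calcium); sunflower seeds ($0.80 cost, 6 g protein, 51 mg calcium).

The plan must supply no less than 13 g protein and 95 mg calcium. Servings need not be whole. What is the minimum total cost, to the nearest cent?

$1.30

An LP optimum is at a vertex; with two nutrient constraints at most two foods are used. Check each candidate.
whole-barley bread only: max(13/5, 95/54) = 2.6 servings → $1.30.
sunflower seeds only: max(13/6, 95/51) = 2.167 servings → $1.73.
whole-barley bread + sunflower seeds with both targets exact would need a negative amount; discard.
So the least-cost plan costs $1.30.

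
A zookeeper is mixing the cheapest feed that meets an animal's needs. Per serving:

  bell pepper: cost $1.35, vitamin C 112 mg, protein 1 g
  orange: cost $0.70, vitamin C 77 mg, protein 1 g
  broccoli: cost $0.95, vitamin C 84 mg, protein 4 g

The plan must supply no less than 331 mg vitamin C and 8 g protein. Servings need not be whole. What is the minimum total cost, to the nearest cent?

Compare the cost at each extreme point of the feasible region.
bell pepper only: max(331/112, 8/1) = 8 servings → $10.80.
orange only: max(331/77, 8/1) = 8 servings → $5.60.
broccoli only: max(331/84, 8/4) = 3.94 servings → $3.74.
bell pepper + orange with both targets exact would need a negative amount; discard.
bell pepper + broccoli with both tight: 1.791 servings and 1.552 servings → $3.89.
orange + broccoli with both tight: 2.911 servings and 1.272 servings → $3.25.
Cheapest feasible corner: $3.25.

$3.25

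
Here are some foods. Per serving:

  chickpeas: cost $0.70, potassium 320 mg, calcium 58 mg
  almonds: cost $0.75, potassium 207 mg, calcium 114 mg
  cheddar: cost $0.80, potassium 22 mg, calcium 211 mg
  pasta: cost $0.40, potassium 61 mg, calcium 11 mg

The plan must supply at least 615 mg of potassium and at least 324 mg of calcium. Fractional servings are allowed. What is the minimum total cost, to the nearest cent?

A basic optimal solution has at most two foods positive. Try each food alone and each pair with both targets met exactly.
chickpeas only: max(615/320, 324/58) = 5.586 servings → $3.91.
almonds only: max(615/207, 324/114) = 2.971 servings → $2.23.
cheddar only: max(615/22, 324/211) = 27.95 servings → $22.36.
pasta only: max(615/61, 324/11) = 29.45 servings → $11.78.
chickpeas + almonds with both tight: 0.1243 servings and 2.779 servings → $2.17.
chickpeas + cheddar with both tight: 1.851 servings and 1.027 servings → $2.12.
chickpeas + pasta: the both-tight solution has a negative serving — not a feasible corner.
almonds + cheddar: intersection lies outside the first quadrant.
almonds + pasta with both tight: 2.779 servings and 0.6504 servings → $2.34.
cheddar + pasta with both tight: 1.029 servings and 9.711 servings → $4.71.
So the least-cost plan costs $2.12.

$2.12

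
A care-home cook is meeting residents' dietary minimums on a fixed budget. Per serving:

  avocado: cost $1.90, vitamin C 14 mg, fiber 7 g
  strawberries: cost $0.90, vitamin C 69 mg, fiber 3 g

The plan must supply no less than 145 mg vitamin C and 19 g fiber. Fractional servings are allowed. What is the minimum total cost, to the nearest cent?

Minimising a linear cost over {vitamin C ≥ 145, fiber ≥ 19, servings ≥ 0} — the optimum is at a vertex, using one or two foods.
avocado only: max(145/14, 19/7) = 10.36 servings → $19.68.
strawberries only: max(145/69, 19/3) = 6.333 servings → $5.70.
avocado + strawberries with both tight: 1.986 servings and 1.698 servings → $5.30.
So the least-cost plan costs $5.30.

$5.30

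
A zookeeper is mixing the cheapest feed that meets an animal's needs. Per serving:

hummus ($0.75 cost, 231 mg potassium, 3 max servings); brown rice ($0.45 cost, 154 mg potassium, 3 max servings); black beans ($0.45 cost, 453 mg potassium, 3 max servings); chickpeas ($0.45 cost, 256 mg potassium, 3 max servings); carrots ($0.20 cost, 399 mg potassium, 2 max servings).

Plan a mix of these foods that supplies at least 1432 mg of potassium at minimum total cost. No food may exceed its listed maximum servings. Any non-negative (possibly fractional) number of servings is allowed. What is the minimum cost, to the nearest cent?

Cost per mg of potassium: carrots $0.0005, black beans $0.0010, chickpeas $0.0018, brown rice $0.0029, hummus $0.0032.
Take 2 servings of carrots: +798.0 mg potassium for $0.40 (total $0.40, still need 634.0 mg).
Take 1.4 servings of black beans: +634.0 mg potassium for $0.63 (total $1.03, still need 0.0 mg).
Filling from the cheapest source first is optimal under one linear minimum: $1.03.

$1.03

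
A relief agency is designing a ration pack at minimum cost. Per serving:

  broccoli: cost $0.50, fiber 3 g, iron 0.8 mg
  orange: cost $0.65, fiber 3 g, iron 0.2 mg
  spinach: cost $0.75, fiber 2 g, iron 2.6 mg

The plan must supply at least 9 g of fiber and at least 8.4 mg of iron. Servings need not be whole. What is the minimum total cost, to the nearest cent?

$2.71

An LP optimum is at a vertex; with two nutrient constraints at most two foods are used. Check each candidate.
broccoli only: max(9/3, 8.4/0.8) = 10.5 servings → $5.25.
orange only: max(9/3, 8.4/0.2) = 42 servings → $27.30.
spinach only: max(9/2, 8.4/2.6) = 4.5 servings → $3.38.
broccoli + orange with both targets exact would need a negative amount; discard.
broccoli + spinach with both tight: 1.065 servings and 2.903 servings → $2.71.
orange + spinach with both tight: 0.8919 servings and 3.162 servings → $2.95.
Cheapest feasible corner: $2.71.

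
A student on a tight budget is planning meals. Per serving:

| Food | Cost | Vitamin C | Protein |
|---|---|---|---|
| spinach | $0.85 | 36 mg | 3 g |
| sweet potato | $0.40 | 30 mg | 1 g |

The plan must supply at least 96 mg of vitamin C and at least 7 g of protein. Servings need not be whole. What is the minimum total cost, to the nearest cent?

At the optimum either one food covers both requirements or two foods hit both targets exactly; no other combination can be cheaper.
spinach only: max(96/36, 7/3) = 2.667 servings → $2.27.
sweet potato only: max(96/30, 7/1) = 7 servings → $2.80.
spinach + sweet potato with both tight: 2.111 servings and 0.6667 servings → $2.06.
So the least-cost plan costs $2.06.

$2.06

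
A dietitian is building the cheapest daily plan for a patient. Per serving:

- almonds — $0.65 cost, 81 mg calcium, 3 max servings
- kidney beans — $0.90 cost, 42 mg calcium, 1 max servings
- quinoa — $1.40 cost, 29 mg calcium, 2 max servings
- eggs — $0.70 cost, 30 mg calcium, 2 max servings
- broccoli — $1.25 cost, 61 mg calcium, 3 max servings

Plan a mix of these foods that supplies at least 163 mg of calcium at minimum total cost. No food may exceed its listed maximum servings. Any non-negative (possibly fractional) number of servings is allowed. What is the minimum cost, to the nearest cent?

Cost per mg of calcium: almonds $0.0080, broccoli $0.0205, kidney beans $0.0214, eggs $0.0233, quinoa $0.0483.
Take 2.012 servings of almonds: +163.0 mg calcium for $1.31 (total $1.31, still need 0.0 mg).
Filling from the cheapest source first is optimal under one linear minimum: $1.31.

$1.31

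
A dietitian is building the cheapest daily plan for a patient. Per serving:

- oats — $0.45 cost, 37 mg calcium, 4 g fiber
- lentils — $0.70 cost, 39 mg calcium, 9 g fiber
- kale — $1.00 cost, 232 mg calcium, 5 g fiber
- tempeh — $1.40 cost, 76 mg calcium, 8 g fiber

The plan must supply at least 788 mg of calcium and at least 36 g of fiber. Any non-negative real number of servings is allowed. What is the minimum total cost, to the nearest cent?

With two linear requirements the optimum uses one or two foods; enumerate the corners.
oats only: max(788/37, 36/4) = 21.3 servings → $9.58.
lentils only: max(788/39, 36/9) = 20.21 servings → $14.14.
kale only: max(788/232, 36/5) = 7.2 servings → $7.20.
tempeh only: max(788/76, 36/8) = 10.37 servings → $14.52.
oats + lentils with both targets exact would need a negative amount; discard.
oats + kale with both tight: 5.938 servings and 2.45 servings → $5.12.
oats + tempeh: intersection lies outside the first quadrant.
lentils + kale with both tight: 2.331 servings and 3.005 servings → $4.64.
lentils + tempeh: intersection lies outside the first quadrant.
kale + tempeh with both tight: 2.417 servings and 2.989 servings → $6.60.
So the least-cost plan costs $4.64.

$4.64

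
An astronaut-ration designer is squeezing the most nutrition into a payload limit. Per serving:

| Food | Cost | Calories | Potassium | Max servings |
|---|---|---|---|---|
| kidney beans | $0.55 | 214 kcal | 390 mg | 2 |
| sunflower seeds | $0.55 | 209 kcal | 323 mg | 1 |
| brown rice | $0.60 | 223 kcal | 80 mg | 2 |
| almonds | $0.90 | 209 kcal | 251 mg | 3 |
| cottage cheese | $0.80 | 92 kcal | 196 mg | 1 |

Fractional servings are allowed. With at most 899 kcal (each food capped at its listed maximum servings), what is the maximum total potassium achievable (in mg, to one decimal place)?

1503.2 mg

Potassium per kcal: cottage cheese 2.13, kidney beans 1.822, sunflower seeds 1.545, almonds 1.201, brown rice 0.3587.
Take 1 serving of cottage cheese: uses 92 kcal, +196.0 mg potassium (running total 196.0 mg).
Take 2 servings of kidney beans: uses 428 kcal, +780.0 mg potassium (running total 976.0 mg).
Take 1 serving of sunflower seeds: uses 209 kcal, +323.0 mg potassium (running total 1299.0 mg).
Take 0.8134 servings of almonds: uses 170 kcal, +204.2 mg potassium (running total 1503.2 mg).
Greedy by best ratio exhausts the calories allowance optimally: 1503.2 mg.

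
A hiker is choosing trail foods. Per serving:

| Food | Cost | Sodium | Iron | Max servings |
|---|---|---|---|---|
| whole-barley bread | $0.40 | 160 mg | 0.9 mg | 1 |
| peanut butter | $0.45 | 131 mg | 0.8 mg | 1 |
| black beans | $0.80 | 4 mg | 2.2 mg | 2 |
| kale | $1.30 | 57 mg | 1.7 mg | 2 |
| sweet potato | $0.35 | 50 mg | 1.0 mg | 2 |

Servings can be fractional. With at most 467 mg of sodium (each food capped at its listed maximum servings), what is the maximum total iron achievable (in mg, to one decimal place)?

Iron per mg sodium: black beans 0.55, kale 0.02982, sweet potato 0.02, peanut butter 0.006107, whole-barley bread 0.005625.
Take 2 servings of black beans: uses 8 mg sodium, +4.4 mg iron (running total 4.4 mg).
Take 2 servings of kale: uses 114 mg sodium, +3.4 mg iron (running total 7.8 mg).
Take 2 servings of sweet potato: uses 100 mg sodium, +2.0 mg iron (running total 9.8 mg).
Take 1 serving of peanut butter: uses 131 mg sodium, +0.8 mg iron (running total 10.6 mg).
Take 0.7125 servings of whole-barley bread: uses 114 mg sodium, +0.6 mg iron (running total 11.2 mg).
Filling greedily by iron-per-mg sodium is optimal for one linear limit, giving 11.2 mg.

11.2 mg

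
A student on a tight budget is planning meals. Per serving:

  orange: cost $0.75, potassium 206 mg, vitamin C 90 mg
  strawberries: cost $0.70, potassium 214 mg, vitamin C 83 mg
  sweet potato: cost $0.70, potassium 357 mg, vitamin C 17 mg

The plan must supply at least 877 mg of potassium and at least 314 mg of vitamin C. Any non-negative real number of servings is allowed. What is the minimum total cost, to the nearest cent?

$2.77

The cheapest plan sits at a corner of the feasible region — with two constraints it uses at most two foods.
orange only: max(877/206, 314/90) = 4.257 servings → $3.19.
strawberries only: max(877/214, 314/83) = 4.098 servings → $2.87.
sweet potato only: max(877/357, 314/17) = 18.47 servings → $12.93.
orange + strawberries with both targets exact would need a negative amount; discard.
orange + sweet potato with both tight: 3.395 servings and 0.4976 servings → $2.89.
strawberries + sweet potato with both tight: 3.739 servings and 0.2153 servings → $2.77.
The minimum over all feasible corners is $2.77.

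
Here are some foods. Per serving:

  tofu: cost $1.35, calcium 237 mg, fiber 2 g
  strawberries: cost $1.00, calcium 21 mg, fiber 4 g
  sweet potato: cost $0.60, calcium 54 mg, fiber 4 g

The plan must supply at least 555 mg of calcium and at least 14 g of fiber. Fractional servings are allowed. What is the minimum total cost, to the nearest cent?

$3.93

The cheapest plan sits at a corner of the feasible region — with two constraints it uses at most two foods.
tofu only: max(555/237, 14/2) = 7 servings → $9.45.
strawberries only: max(555/21, 14/4) = 26.43 servings → $26.43.
sweet potato only: max(555/54, 14/4) = 10.28 servings → $6.17.
tofu + strawberries with both tight: 2.126 servings and 2.437 servings → $5.31.
tofu + sweet potato with both tight: 1.743 servings and 2.629 servings → $3.93.
strawberries + sweet potato with both targets exact would need a negative amount; discard.
So the least-cost plan costs $3.93.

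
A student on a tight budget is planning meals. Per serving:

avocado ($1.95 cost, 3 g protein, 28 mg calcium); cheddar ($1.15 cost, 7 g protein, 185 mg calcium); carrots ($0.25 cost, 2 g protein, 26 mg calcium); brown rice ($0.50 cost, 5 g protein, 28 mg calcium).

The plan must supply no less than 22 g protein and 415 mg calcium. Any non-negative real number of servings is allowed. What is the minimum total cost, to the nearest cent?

avocado only: max(22/3, 415/28) = 14.82 servings → $28.90.
cheddar only: max(22/7, 415/185) = 3.143 servings → $3.61.
carrots only: max(22/2, 415/26) = 15.96 servings → $3.99.
brown rice only: max(22/5, 415/28) = 14.82 servings → $7.41.
avocado + cheddar with both tight: 3.245 servings and 1.752 servings → $8.34.
avocado + carrots with both targets exact would need a negative amount; discard.
avocado + brown rice with both targets exact would need a negative amount; discard.
cheddar + carrots with both tight: 1.372 servings and 6.197 servings → $3.13.
cheddar + brown rice with both tight: 2.001 servings and 1.598 servings → $3.10.
carrots + brown rice with both targets exact would need a negative amount; discard.
The minimum over all feasible corners is $3.10.

$3.10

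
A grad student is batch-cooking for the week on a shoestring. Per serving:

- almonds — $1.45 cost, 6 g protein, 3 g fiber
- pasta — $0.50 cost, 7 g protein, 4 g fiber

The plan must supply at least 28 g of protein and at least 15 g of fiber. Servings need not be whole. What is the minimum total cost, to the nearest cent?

$2.00

A basic optimal solution has at most two foods positive. Try each food alone and each pair with both targets met exactly.
almonds only: max(28/6, 15/3) = 5 servings → $7.25.
pasta only: max(28/7, 15/4) = 4 servings → $2.00.
almonds + pasta with both tight: 2.333 servings and 2 servings → $4.38.
So the least-cost plan costs $2.00.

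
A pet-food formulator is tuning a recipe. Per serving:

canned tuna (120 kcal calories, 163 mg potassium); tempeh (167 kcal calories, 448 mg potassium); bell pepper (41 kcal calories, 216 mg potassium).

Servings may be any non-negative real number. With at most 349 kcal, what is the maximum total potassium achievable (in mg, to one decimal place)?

Potassium per kcal: bell pepper 5.268, tempeh 2.683, canned tuna 1.358.
With no serving limits, spend the whole calories allowance on bell pepper: 349 kcal / 41 kcal × 216 mg = 1838.6 mg.

1838.6 mg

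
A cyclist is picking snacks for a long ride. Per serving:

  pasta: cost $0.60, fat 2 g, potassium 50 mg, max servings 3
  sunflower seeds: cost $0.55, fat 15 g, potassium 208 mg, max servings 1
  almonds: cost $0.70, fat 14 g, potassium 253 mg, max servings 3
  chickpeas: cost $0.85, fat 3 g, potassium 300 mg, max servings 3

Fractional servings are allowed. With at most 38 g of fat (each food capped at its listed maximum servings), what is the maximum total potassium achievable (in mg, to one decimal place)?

Potassium per g fat: chickpeas 100, pasta 25, almonds 18.07, sunflower seeds 13.87.
Take 3 servings of chickpeas: uses 9 g fat, +900.0 mg potassium (running total 900.0 mg).
Take 3 servings of pasta: uses 6 g fat, +150.0 mg potassium (running total 1050.0 mg).
Take 1.643 servings of almonds: uses 23 g fat, +415.6 mg potassium (running total 1465.6 mg).
Greedy by best ratio exhausts the fat allowance optimally: 1465.6 mg.

1465.6 mg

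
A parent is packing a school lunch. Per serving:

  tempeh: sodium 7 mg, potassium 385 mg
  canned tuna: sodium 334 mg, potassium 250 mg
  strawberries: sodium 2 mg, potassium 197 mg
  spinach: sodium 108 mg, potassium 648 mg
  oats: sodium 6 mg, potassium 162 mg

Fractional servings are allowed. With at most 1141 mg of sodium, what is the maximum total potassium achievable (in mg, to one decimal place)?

112388.5 mg

Potassium per mg sodium: strawberries 98.5, tempeh 55, oats 27, spinach 6, canned tuna 0.7485.
With no serving limits, spend the whole sodium allowance on strawberries: 1141 mg / 2 mg × 197 mg = 112388.5 mg.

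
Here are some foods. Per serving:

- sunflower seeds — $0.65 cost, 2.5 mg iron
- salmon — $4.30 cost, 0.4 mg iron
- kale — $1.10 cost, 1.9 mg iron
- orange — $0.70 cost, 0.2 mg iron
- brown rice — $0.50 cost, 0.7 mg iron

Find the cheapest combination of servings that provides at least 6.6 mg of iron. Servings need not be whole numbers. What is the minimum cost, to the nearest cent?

$1.72

Cost per mg of iron: sunflower seeds $0.2600, kale $0.5789, brown rice $0.7143, orange $3.5000, salmon $10.7500.
With no serving limits, use only sunflower seeds: 6.6 mg / 2.5 mg = 2.64 servings × $0.65 = $1.72.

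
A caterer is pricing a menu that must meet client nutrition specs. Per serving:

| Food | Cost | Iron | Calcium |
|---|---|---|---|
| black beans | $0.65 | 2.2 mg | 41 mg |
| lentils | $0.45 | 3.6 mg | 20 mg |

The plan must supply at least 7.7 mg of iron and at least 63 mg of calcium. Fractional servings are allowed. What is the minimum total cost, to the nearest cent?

$1.23

The cheapest plan sits at a corner of the feasible region — with two constraints it uses at most two foods.
black beans only: max(7.7/2.2, 63/41) = 3.5 servings → $2.27.
lentils only: max(7.7/3.6, 63/20) = 3.15 servings → $1.42.
black beans + lentils with both tight: 0.7027 servings and 1.709 servings → $1.23.
The minimum over all feasible corners is $1.23.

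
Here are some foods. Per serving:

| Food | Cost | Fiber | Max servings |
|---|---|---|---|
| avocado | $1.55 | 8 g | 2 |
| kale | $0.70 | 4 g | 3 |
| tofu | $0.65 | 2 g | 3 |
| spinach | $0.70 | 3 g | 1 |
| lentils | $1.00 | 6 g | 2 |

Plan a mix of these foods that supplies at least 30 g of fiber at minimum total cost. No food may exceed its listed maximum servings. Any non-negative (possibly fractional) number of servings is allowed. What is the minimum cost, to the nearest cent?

Cost per g of fiber: lentils $0.1667, kale $0.1750, avocado $0.1938, spinach $0.2333, tofu $0.3250.
Take 2 servings of lentils: +12.0 g fiber for $2.00 (total $2.00, still need 18.0 g).
Take 3 servings of kale: +12.0 g fiber for $2.10 (total $4.10, still need 6.0 g).
Take 0.75 servings of avocado: +6.0 g fiber for $1.16 (total $5.26, still need 0.0 g).
Greedy by cheapest-per-g is optimal for a single linear constraint, so the minimum cost is $5.26.

$5.26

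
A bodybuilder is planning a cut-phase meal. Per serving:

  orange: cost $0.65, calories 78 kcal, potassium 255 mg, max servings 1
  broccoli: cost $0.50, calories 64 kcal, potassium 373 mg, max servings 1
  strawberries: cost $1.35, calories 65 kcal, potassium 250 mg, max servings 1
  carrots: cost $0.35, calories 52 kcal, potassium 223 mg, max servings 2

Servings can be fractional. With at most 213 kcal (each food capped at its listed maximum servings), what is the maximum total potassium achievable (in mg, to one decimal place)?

Potassium per kcal: broccoli 5.828, carrots 4.288, strawberries 3.846, orange 3.269.
Take 1 serving of broccoli: uses 64 kcal, +373.0 mg potassium (running total 373.0 mg).
Take 2 servings of carrots: uses 104 kcal, +446.0 mg potassium (running total 819.0 mg).
Take 0.6923 servings of strawberries: uses 45 kcal, +173.1 mg potassium (running total 992.1 mg).
Filling greedily by potassium-per-kcal is optimal for one linear limit, giving 992.1 mg.

992.1 mg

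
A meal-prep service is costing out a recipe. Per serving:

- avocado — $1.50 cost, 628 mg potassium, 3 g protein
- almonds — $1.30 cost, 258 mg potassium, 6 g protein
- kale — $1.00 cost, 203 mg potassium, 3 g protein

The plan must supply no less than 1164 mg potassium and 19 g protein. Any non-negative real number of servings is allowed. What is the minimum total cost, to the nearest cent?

For a min-cost LP with two ≥-constraints, a basic feasible solution has at most two positive variables.
avocado only: max(1164/628, 19/3) = 6.333 servings → $9.50.
almonds only: max(1164/258, 19/6) = 4.512 servings → $5.87.
kale only: max(1164/203, 19/3) = 6.333 servings → $6.33.
avocado + almonds with both tight: 0.6954 servings and 2.819 servings → $4.71.
avocado + kale: the both-tight solution has a negative serving — not a feasible corner.
almonds + kale with both tight: 0.8221 servings and 4.689 servings → $5.76.
So the least-cost plan costs $4.71.

$4.71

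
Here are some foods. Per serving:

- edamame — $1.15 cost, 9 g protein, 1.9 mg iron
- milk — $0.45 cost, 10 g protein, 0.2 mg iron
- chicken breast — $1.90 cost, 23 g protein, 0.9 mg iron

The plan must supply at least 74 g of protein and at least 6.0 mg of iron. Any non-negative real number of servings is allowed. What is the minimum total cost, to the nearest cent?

Minimising a linear cost over {protein ≥ 74, iron ≥ 6.0, servings ≥ 0} — the optimum is at a vertex, using one or two foods.
edamame only: max(74/9, 6.0/1.9) = 8.222 servings → $9.46.
milk only: max(74/10, 6.0/0.2) = 30 servings → $13.50.
chicken breast only: max(74/23, 6.0/0.9) = 6.667 servings → $12.67.
edamame + milk with both tight: 2.628 servings and 5.035 servings → $5.29.
edamame + chicken breast with both tight: 2.006 servings and 2.433 servings → $6.93.
milk + chicken breast: the both-tight solution has a negative serving — not a feasible corner.
So the least-cost plan costs $5.29.

$5.29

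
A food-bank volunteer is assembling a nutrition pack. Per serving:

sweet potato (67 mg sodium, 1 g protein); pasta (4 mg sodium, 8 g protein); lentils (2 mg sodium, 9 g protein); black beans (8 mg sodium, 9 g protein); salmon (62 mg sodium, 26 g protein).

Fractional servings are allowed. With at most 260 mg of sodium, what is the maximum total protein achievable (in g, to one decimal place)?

1170.0 g

Protein per mg sodium: lentils 4.5, pasta 2, black beans 1.125, salmon 0.4194, sweet potato 0.01493.
With no serving limits, spend the whole sodium allowance on lentils: 260 mg / 2 mg × 9 g = 1170.0 g.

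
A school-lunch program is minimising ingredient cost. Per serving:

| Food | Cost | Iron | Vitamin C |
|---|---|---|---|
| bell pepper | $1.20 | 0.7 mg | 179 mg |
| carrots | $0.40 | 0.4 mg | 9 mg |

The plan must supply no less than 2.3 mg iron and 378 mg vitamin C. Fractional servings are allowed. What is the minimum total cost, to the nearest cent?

$3.30

Check every corner: each single food scaled to meet both minima, and each pair solved so both constraints bind.
bell pepper only: max(2.3/0.7, 378/179) = 3.286 servings → $3.94.
carrots only: max(2.3/0.4, 378/9) = 42 servings → $16.80.
bell pepper + carrots with both tight: 1.998 servings and 2.253 servings → $3.30.
So the least-cost plan costs $3.30.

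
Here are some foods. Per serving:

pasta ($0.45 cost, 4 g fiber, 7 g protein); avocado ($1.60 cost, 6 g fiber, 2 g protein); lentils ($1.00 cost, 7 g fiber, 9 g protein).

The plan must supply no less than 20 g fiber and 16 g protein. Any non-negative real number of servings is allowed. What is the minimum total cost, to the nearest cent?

pasta only: max(20/4, 16/7) = 5 servings → $2.25.
avocado only: max(20/6, 16/2) = 8 servings → $12.80.
lentils only: max(20/7, 16/9) = 2.857 servings → $2.86.
pasta + avocado with both tight: 1.647 servings and 2.235 servings → $4.32.
pasta + lentils: the both-tight solution has a negative serving — not a feasible corner.
avocado + lentils with both tight: 1.7 servings and 1.4 servings → $4.12.
The minimum over all feasible corners is $2.25.

$2.25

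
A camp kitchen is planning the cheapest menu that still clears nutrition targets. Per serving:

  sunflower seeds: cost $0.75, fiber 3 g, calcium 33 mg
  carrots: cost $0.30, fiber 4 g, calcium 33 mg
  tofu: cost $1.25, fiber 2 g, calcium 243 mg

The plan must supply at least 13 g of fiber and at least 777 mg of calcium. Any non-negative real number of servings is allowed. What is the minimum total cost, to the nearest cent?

$4.23

With two linear requirements the optimum uses one or two foods; enumerate the corners.
sunflower seeds only: max(13/3, 777/33) = 23.55 servings → $17.66.
carrots only: max(13/4, 777/33) = 23.55 servings → $7.06.
tofu only: max(13/2, 777/243) = 6.5 servings → $8.12.
sunflower seeds + carrots: the both-tight solution has a negative serving — not a feasible corner.
sunflower seeds + tofu with both tight: 2.421 servings and 2.869 servings → $5.40.
carrots + tofu with both tight: 1.772 servings and 2.957 servings → $4.23.
Cheapest feasible corner: $4.23.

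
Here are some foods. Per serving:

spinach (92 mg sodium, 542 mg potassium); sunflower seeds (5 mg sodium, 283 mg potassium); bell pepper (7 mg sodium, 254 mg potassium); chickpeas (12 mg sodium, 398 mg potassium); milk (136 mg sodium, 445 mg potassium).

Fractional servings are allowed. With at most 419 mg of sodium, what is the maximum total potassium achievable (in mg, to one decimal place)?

Potassium per mg sodium: sunflower seeds 56.6, bell pepper 36.29, chickpeas 33.17, spinach 5.891, milk 3.272.
With no serving limits, spend the whole sodium allowance on sunflower seeds: 419 mg / 5 mg × 283 mg = 23715.4 mg.

23715.4 mg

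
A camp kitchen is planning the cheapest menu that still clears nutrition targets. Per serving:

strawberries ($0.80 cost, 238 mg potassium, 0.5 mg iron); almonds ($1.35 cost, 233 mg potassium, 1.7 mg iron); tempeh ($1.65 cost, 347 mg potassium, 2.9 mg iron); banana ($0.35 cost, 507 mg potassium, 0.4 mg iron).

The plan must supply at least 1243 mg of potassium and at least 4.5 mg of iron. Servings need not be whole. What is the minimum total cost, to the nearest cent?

At the optimum either one food covers both requirements or two foods hit both targets exactly; no other combination can be cheaper.
strawberries only: max(1243/238, 4.5/0.5) = 9 servings → $7.20.
almonds only: max(1243/233, 4.5/1.7) = 5.335 servings → $7.20.
tempeh only: max(1243/347, 4.5/2.9) = 3.582 servings → $5.91.
banana only: max(1243/507, 4.5/0.4) = 11.25 servings → $3.94.
strawberries + almonds with both tight: 3.695 servings and 1.56 servings → $5.06.
strawberries + tempeh with both tight: 3.954 servings and 0.8699 servings → $4.60.
strawberries + banana: intersection lies outside the first quadrant.
almonds + tempeh: intersection lies outside the first quadrant.
almonds + banana with both tight: 2.321 servings and 1.385 servings → $3.62.
tempeh + banana with both tight: 1.34 servings and 1.535 servings → $2.75.
So the least-cost plan costs $2.75.

$2.75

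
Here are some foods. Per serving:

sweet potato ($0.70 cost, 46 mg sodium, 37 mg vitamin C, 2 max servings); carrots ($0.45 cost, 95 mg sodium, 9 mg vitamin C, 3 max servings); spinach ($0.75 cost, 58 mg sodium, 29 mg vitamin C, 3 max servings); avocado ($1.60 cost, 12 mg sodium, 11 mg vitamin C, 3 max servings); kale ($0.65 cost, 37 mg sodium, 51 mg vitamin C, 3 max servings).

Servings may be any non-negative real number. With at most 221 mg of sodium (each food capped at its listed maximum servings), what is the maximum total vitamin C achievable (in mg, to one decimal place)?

245.5 mg

Vitamin C per mg sodium: kale 1.378, avocado 0.9167, sweet potato 0.8043, spinach 0.5, carrots 0.09474.
Take 3 servings of kale: uses 111 mg sodium, +153.0 mg vitamin C (running total 153.0 mg).
Take 3 servings of avocado: uses 36 mg sodium, +33.0 mg vitamin C (running total 186.0 mg).
Take 1.609 servings of sweet potato: uses 74 mg sodium, +59.5 mg vitamin C (running total 245.5 mg).
Greedy by best ratio exhausts the sodium allowance optimally: 245.5 mg.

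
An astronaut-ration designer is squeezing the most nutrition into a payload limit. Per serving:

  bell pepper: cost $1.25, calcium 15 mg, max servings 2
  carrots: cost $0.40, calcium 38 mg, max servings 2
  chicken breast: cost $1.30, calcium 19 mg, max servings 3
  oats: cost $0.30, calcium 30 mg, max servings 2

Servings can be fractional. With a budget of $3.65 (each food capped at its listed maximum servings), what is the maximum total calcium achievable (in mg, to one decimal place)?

Calcium per dollar: oats 100, carrots 95, chicken breast 14.62, bell pepper 12.
Take 2 servings of oats: spends $0.60, +60.0 mg calcium (running total 60.0 mg).
Take 2 servings of carrots: spends $0.80, +76.0 mg calcium (running total 136.0 mg).
Take 1.731 servings of chicken breast: spends $2.25, +32.9 mg calcium (running total 168.9 mg).
Filling greedily by calcium-per-dollar is optimal for one linear limit, giving 168.9 mg.

168.9 mg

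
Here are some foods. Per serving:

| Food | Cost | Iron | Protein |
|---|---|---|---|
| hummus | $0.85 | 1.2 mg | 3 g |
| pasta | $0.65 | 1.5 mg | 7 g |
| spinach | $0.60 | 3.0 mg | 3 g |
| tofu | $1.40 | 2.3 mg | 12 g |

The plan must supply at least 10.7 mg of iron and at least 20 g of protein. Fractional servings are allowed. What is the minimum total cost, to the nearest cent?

$2.73

At the optimum either one food covers both requirements or two foods hit both targets exactly; no other combination can be cheaper.
hummus only: max(10.7/1.2, 20/3) = 8.917 servings → $7.58.
pasta only: max(10.7/1.5, 20/7) = 7.133 servings → $4.64.
spinach only: max(10.7/3.0, 20/3) = 6.667 servings → $4.00.
tofu only: max(10.7/2.3, 20/12) = 4.652 servings → $6.51.
hummus + pasta: intersection lies outside the first quadrant.
hummus + spinach with both tight: 5.167 servings and 1.5 servings → $5.29.
hummus + tofu: the both-tight solution has a negative serving — not a feasible corner.
pasta + spinach with both tight: 1.691 servings and 2.721 servings → $2.73.
pasta + tofu: the both-tight solution has a negative serving — not a feasible corner.
spinach + tofu with both tight: 2.832 servings and 0.9588 servings → $3.04.
Cheapest feasible corner: $2.73.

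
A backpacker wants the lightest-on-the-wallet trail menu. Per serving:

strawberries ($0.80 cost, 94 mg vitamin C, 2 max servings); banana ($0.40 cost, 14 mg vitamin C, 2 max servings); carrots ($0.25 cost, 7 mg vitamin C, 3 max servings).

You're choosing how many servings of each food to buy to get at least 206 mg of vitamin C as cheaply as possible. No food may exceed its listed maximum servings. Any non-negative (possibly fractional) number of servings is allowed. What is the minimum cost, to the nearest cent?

$2.11

Cost per mg of vitamin C: strawberries $0.0085, banana $0.0286, carrots $0.0357.
Take 2 servings of strawberries: +188.0 mg vitamin C for $1.60 (total $1.60, still need 18.0 mg).
Take 1.286 servings of banana: +18.0 mg vitamin C for $0.51 (total $2.11, still need 0.0 mg).
Greedy by cheapest-per-mg is optimal for a single linear constraint, so the minimum cost is $2.11.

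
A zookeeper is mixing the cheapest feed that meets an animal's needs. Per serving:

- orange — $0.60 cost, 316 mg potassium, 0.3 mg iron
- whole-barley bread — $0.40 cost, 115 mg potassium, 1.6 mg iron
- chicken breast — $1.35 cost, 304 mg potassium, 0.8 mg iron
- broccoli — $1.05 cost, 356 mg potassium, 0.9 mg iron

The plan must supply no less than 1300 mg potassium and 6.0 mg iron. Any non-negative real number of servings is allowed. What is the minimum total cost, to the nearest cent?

orange only: max(1300/316, 6.0/0.3) = 20 servings → $12.00.
whole-barley bread only: max(1300/115, 6.0/1.6) = 11.3 servings → $4.52.
chicken breast only: max(1300/304, 6.0/0.8) = 7.5 servings → $10.12.
broccoli only: max(1300/356, 6.0/0.9) = 6.667 servings → $7.00.
orange + whole-barley bread with both tight: 2.951 servings and 3.197 servings → $3.05.
orange + chicken breast: intersection lies outside the first quadrant.
orange + broccoli: the both-tight solution has a negative serving — not a feasible corner.
whole-barley bread + chicken breast with both tight: 1.988 servings and 3.524 servings → $5.55.
whole-barley bread + broccoli with both tight: 2.073 servings and 2.982 servings → $3.96.
chicken breast + broccoli: the both-tight solution has a negative serving — not a feasible corner.
The minimum over all feasible corners is $3.05.

$3.05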